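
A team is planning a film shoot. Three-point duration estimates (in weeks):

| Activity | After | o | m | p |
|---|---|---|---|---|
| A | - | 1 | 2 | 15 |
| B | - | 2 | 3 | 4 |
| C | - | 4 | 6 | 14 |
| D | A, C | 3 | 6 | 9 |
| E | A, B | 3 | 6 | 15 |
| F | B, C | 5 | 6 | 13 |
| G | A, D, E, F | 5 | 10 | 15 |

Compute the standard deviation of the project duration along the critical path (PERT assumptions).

2.71 weeks

te_A = (1 + 4·2 + 15)/6 = 24/6 = 4; σ²_A = ((15−1)/6)² = 5.444
te_B = (2 + 4·3 + 4)/6 = 18/6 = 3; σ²_B = ((4−2)/6)² = 0.111
te_C = (4 + 4·6 + 14)/6 = 42/6 = 7; σ²_C = ((14−4)/6)² = 2.778
te_D = (3 + 4·6 + 9)/6 = 36/6 = 6; σ²_D = ((9−3)/6)² = 1.000
te_E = (3 + 4·6 + 15)/6 = 42/6 = 7; σ²_E = ((15−3)/6)² = 4.000
te_F = (5 + 4·6 + 13)/6 = 42/6 = 7; σ²_F = ((13−5)/6)² = 1.778
te_G = (5 + 4·10 + 15)/6 = 60/6 = 10; σ²_G = ((15−5)/6)² = 2.778

Forward pass:
ES_A = 0; EF_A = 4
ES_B = 0; EF_B = 3
ES_C = 0; EF_C = 7
ES_D = max(EF_A=4, EF_C=7) = 7; EF_D = 7+6 = 13
ES_E = max(EF_A=4, EF_B=3) = 4; EF_E = 4+7 = 11
ES_F = max(EF_B=3, EF_C=7) = 7; EF_F = 7+7 = 14
ES_G = max(EF_A=4, EF_D=13, EF_E=11, EF_F=14) = 14; EF_G = 14+10 = 24
Expected project duration μ = 24 weeks. Critical path: C → F → G.

Variance along critical path = 2.778 + 1.778 + 2.778 = 7.333
σ = √7.333 = 2.708 weeks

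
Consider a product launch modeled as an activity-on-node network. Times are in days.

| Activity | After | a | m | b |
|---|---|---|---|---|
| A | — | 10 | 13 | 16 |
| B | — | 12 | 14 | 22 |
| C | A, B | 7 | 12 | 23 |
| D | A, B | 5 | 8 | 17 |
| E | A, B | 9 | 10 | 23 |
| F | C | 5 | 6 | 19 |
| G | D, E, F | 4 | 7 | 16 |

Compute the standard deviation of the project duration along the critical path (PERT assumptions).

te_A = (10 + 4·13 + 16)/6 = 78/6 = 13; σ²_A = ((16−10)/6)² = 1.000
te_B = (12 + 4·14 + 22)/6 = 90/6 = 15; σ²_B = ((22−12)/6)² = 2.778
te_C = (7 + 4·12 + 23)/6 = 78/6 = 13; σ²_C = ((23−7)/6)² = 7.111
te_D = (5 + 4·8 + 17)/6 = 54/6 = 9; σ²_D = ((17−5)/6)² = 4.000
te_E = (9 + 4·10 + 23)/6 = 72/6 = 12; σ²_E = ((23−9)/6)² = 5.444
te_F = (5 + 4·6 + 19)/6 = 48/6 = 8; σ²_F = ((19−5)/6)² = 5.444
te_G = (4 + 4·7 + 16)/6 = 48/6 = 8; σ²_G = ((16−4)/6)² = 4.000

Forward pass:
ES_A = 0; EF_A = 13
ES_B = 0; EF_B = 15
ES_C = max(EF_A=13, EF_B=15) = 15; EF_C = 15+13 = 28
ES_D = max(EF_A=13, EF_B=15) = 15; EF_D = 15+9 = 24
ES_E = max(EF_A=13, EF_B=15) = 15; EF_E = 15+12 = 27
ES_F = 28; EF_F = 28+8 = 36
ES_G = max(EF_D=24, EF_E=27, EF_F=36) = 36; EF_G = 36+8 = 44
Expected project duration μ = 44 days. Critical path: B → C → F → G.

Variance along critical path = 2.778 + 7.111 + 5.444 + 4.000 = 19.333
σ = √19.333 = 4.397 days

4.40 days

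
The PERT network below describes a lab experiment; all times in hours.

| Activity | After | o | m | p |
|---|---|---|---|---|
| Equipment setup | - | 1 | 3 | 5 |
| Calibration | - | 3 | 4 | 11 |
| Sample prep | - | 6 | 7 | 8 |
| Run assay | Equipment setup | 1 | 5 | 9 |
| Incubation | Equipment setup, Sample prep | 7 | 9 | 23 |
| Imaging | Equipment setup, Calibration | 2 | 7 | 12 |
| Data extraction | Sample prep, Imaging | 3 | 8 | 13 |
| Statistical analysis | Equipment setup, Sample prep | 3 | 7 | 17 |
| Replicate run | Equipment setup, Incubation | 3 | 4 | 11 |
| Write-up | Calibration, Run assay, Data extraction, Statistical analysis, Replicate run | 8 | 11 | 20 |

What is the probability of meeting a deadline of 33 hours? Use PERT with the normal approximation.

0.290

te_Equipment setup = (1 + 4·3 + 5)/6 = 18/6 = 3; σ²_Equipment setup = ((5−1)/6)² = 0.444
te_Calibration = (3 + 4·4 + 11)/6 = 30/6 = 5; σ²_Calibration = ((11−3)/6)² = 1.778
te_Sample prep = (6 + 4·7 + 8)/6 = 42/6 = 7; σ²_Sample prep = ((8−6)/6)² = 0.111
te_Run assay = (1 + 4·5 + 9)/6 = 30/6 = 5; σ²_Run assay = ((9−1)/6)² = 1.778
te_Incubation = (7 + 4·9 + 23)/6 = 66/6 = 11; σ²_Incubation = ((23−7)/6)² = 7.111
te_Imaging = (2 + 4·7 + 12)/6 = 42/6 = 7; σ²_Imaging = ((12−2)/6)² = 2.778
te_Data extraction = (3 + 4·8 + 13)/6 = 48/6 = 8; σ²_Data extraction = ((13−3)/6)² = 2.778
te_Statistical analysis = (3 + 4·7 + 17)/6 = 48/6 = 8; σ²_Statistical analysis = ((17−3)/6)² = 5.444
te_Replicate run = (3 + 4·4 + 11)/6 = 30/6 = 5; σ²_Replicate run = ((11−3)/6)² = 1.778
te_Write-up = (8 + 4·11 + 20)/6 = 72/6 = 12; σ²_Write-up = ((20−8)/6)² = 4.000

Forward pass:
ES_Equipment setup = 0; EF_Equipment setup = 3
ES_Calibration = 0; EF_Calibration = 5
ES_Sample prep = 0; EF_Sample prep = 7
ES_Run assay = 3; EF_Run assay = 3+5 = 8
ES_Incubation = max(EF_Equipment setup=3, EF_Sample prep=7) = 7; EF_Incubation = 7+11 = 18
ES_Imaging = max(EF_Equipment setup=3, EF_Calibration=5) = 5; EF_Imaging = 5+7 = 12
ES_Data extraction = max(EF_Sample prep=7, EF_Imaging=12) = 12; EF_Data extraction = 12+8 = 20
ES_Statistical analysis = max(EF_Equipment setup=3, EF_Sample prep=7) = 7; EF_Statistical analysis = 7+8 = 15
ES_Replicate run = max(EF_Equipment setup=3, EF_Incubation=18) = 18; EF_Replicate run = 18+5 = 23
ES_Write-up = max(EF_Calibration=5, EF_Run assay=8, EF_Data extraction=20, EF_Statistical analysis=15, EF_Replicate run=23) = 23; EF_Write-up = 23+12 = 35
Expected project duration μ = 35 hours. Critical path: Sample prep → Incubation → Replicate run → Write-up.

Variance along critical path = 0.111 + 7.111 + 1.778 + 4.000 = 13.000; σ = √13.000 = 3.606 hours.
Z = (33 − 35) / 3.606 = -0.555
P(T ≤ 33) = Φ(-0.555) ≈ 0.290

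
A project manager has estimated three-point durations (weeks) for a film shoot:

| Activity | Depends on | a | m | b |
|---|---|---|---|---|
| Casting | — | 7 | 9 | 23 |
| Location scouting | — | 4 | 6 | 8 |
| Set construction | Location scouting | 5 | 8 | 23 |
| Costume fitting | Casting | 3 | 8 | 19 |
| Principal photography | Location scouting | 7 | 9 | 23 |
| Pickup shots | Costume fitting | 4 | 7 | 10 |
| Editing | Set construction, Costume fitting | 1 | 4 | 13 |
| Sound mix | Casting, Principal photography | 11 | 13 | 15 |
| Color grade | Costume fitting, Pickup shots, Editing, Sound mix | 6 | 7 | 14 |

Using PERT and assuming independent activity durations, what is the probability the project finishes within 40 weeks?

0.739

te_Casting = (7 + 4·9 + 23)/6 = 66/6 = 11; σ²_Casting = ((23−7)/6)² = 7.111
te_Location scouting = (4 + 4·6 + 8)/6 = 36/6 = 6; σ²_Location scouting = ((8−4)/6)² = 0.444
te_Set construction = (5 + 4·8 + 23)/6 = 60/6 = 10; σ²_Set construction = ((23−5)/6)² = 9.000
te_Costume fitting = (3 + 4·8 + 19)/6 = 54/6 = 9; σ²_Costume fitting = ((19−3)/6)² = 7.111
te_Principal photography = (7 + 4·9 + 23)/6 = 66/6 = 11; σ²_Principal photography = ((23−7)/6)² = 7.111
te_Pickup shots = (4 + 4·7 + 10)/6 = 42/6 = 7; σ²_Pickup shots = ((10−4)/6)² = 1.000
te_Editing = (1 + 4·4 + 13)/6 = 30/6 = 5; σ²_Editing = ((13−1)/6)² = 4.000
te_Sound mix = (11 + 4·13 + 15)/6 = 78/6 = 13; σ²_Sound mix = ((15−11)/6)² = 0.444
te_Color grade = (6 + 4·7 + 14)/6 = 48/6 = 8; σ²_Color grade = ((14−6)/6)² = 1.778

Forward pass:
ES_Casting = 0; EF_Casting = 11
ES_Location scouting = 0; EF_Location scouting = 6
ES_Set construction = 6; EF_Set construction = 6+10 = 16
ES_Costume fitting = 11; EF_Costume fitting = 11+9 = 20
ES_Principal photography = 6; EF_Principal photography = 6+11 = 17
ES_Pickup shots = 20; EF_Pickup shots = 20+7 = 27
ES_Editing = max(EF_Set construction=16, EF_Costume fitting=20) = 20; EF_Editing = 20+5 = 25
ES_Sound mix = max(EF_Casting=11, EF_Principal photography=17) = 17; EF_Sound mix = 17+13 = 30
ES_Color grade = max(EF_Costume fitting=20, EF_Pickup shots=27, EF_Editing=25, EF_Sound mix=30) = 30; EF_Color grade = 30+8 = 38
Expected project duration μ = 38 weeks. Critical path: Location scouting → Principal photography → Sound mix → Color grade.

Variance along critical path = 0.444 + 7.111 + 0.444 + 1.778 = 9.778; σ = √9.778 = 3.127 weeks.
Z = (40 − 38) / 3.127 = 0.640
P(T ≤ 40) = Φ(0.640) ≈ 0.739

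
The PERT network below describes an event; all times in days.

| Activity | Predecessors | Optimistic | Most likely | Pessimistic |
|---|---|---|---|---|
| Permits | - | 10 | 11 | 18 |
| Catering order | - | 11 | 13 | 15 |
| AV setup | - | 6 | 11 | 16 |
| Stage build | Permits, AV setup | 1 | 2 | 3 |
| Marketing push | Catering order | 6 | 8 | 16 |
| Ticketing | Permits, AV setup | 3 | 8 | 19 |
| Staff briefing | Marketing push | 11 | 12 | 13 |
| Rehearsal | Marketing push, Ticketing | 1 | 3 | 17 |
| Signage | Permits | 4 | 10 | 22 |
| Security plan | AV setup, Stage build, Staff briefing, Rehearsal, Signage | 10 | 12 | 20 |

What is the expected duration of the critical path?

te_Permits = (10 + 4·11 + 18)/6 = 72/6 = 12
te_Catering order = (11 + 4·13 + 15)/6 = 78/6 = 13
te_AV setup = (6 + 4·11 + 16)/6 = 66/6 = 11
te_Stage build = (1 + 4·2 + 3)/6 = 12/6 = 2
te_Marketing push = (6 + 4·8 + 16)/6 = 54/6 = 9
te_Ticketing = (3 + 4·8 + 19)/6 = 54/6 = 9
te_Staff briefing = (11 + 4·12 + 13)/6 = 72/6 = 12
te_Rehearsal = (1 + 4·3 + 17)/6 = 30/6 = 5
te_Signage = (4 + 4·10 + 22)/6 = 66/6 = 11
te_Security plan = (10 + 4·12 + 20)/6 = 78/6 = 13

Forward pass:
ES_Permits = 0; EF_Permits = 12
ES_Catering order = 0; EF_Catering order = 13
ES_AV setup = 0; EF_AV setup = 11
ES_Stage build = max(EF_Permits=12, EF_AV setup=11) = 12; EF_Stage build = 12+2 = 14
ES_Marketing push = 13; EF_Marketing push = 13+9 = 22
ES_Ticketing = max(EF_Permits=12, EF_AV setup=11) = 12; EF_Ticketing = 12+9 = 21
ES_Staff briefing = 22; EF_Staff briefing = 22+12 = 34
ES_Rehearsal = max(EF_Marketing push=22, EF_Ticketing=21) = 22; EF_Rehearsal = 22+5 = 27
ES_Signage = 12; EF_Signage = 12+11 = 23
ES_Security plan = max(EF_AV setup=11, EF_Stage build=14, EF_Staff briefing=34, EF_Rehearsal=27, EF_Signage=23) = 34; EF_Security plan = 34+13 = 47
Expected project duration μ = 47 days. Critical path: Catering order → Marketing push → Staff briefing → Security plan.

47 days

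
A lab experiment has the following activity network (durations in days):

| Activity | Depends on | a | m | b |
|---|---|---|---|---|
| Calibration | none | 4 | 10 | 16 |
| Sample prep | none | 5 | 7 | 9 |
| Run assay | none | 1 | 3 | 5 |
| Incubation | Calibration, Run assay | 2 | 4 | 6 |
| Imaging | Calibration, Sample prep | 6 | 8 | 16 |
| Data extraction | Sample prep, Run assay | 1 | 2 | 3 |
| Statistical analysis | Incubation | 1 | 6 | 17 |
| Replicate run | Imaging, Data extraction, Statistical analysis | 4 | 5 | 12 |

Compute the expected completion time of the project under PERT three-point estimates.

te_Calibration = (4 + 4·10 + 16)/6 = 60/6 = 10
te_Sample prep = (5 + 4·7 + 9)/6 = 42/6 = 7
te_Run assay = (1 + 4·3 + 5)/6 = 18/6 = 3
te_Incubation = (2 + 4·4 + 6)/6 = 24/6 = 4
te_Imaging = (6 + 4·8 + 16)/6 = 54/6 = 9
te_Data extraction = (1 + 4·2 + 3)/6 = 12/6 = 2
te_Statistical analysis = (1 + 4·6 + 17)/6 = 42/6 = 7
te_Replicate run = (4 + 4·5 + 12)/6 = 36/6 = 6

Forward pass:
ES_Calibration = 0; EF_Calibration = 10
ES_Sample prep = 0; EF_Sample prep = 7
ES_Run assay = 0; EF_Run assay = 3
ES_Incubation = max(EF_Calibration=10, EF_Run assay=3) = 10; EF_Incubation = 10+4 = 14
ES_Imaging = max(EF_Calibration=10, EF_Sample prep=7) = 10; EF_Imaging = 10+9 = 19
ES_Data extraction = max(EF_Sample prep=7, EF_Run assay=3) = 7; EF_Data extraction = 7+2 = 9
ES_Statistical analysis = 14; EF_Statistical analysis = 14+7 = 21
ES_Replicate run = max(EF_Imaging=19, EF_Data extraction=9, EF_Statistical analysis=21) = 21; EF_Replicate run = 21+6 = 27
Expected project duration μ = 27 days. Critical path: Calibration → Incubation → Statistical analysis → Replicate run.

27 days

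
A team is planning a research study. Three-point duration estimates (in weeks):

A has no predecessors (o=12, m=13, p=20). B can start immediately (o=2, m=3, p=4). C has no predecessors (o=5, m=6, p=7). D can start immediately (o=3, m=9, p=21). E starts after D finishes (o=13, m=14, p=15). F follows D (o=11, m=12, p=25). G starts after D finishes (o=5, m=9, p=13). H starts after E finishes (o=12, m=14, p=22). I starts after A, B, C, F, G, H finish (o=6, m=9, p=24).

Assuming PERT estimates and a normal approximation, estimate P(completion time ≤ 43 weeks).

te_A = (12 + 4·13 + 20)/6 = 84/6 = 14; σ²_A = ((20−12)/6)² = 1.778
te_B = (2 + 4·3 + 4)/6 = 18/6 = 3; σ²_B = ((4−2)/6)² = 0.111
te_C = (5 + 4·6 + 7)/6 = 36/6 = 6; σ²_C = ((7−5)/6)² = 0.111
te_D = (3 + 4·9 + 21)/6 = 60/6 = 10; σ²_D = ((21−3)/6)² = 9.000
te_E = (13 + 4·14 + 15)/6 = 84/6 = 14; σ²_E = ((15−13)/6)² = 0.111
te_F = (11 + 4·12 + 25)/6 = 84/6 = 14; σ²_F = ((25−11)/6)² = 5.444
te_G = (5 + 4·9 + 13)/6 = 54/6 = 9; σ²_G = ((13−5)/6)² = 1.778
te_H = (12 + 4·14 + 22)/6 = 90/6 = 15; σ²_H = ((22−12)/6)² = 2.778
te_I = (6 + 4·9 + 24)/6 = 66/6 = 11; σ²_I = ((24−6)/6)² = 9.000

Forward pass:
ES_A = 0; EF_A = 14
ES_B = 0; EF_B = 3
ES_C = 0; EF_C = 6
ES_D = 0; EF_D = 10
ES_E = 10; EF_E = 10+14 = 24
ES_F = 10; EF_F = 10+14 = 24
ES_G = 10; EF_G = 10+9 = 19
ES_H = 24; EF_H = 24+15 = 39
ES_I = max(EF_A=14, EF_B=3, EF_C=6, EF_F=24, EF_G=19, EF_H=39) = 39; EF_I = 39+11 = 50
Expected project duration μ = 50 weeks. Critical path: D → E → H → I.

Variance along critical path = 9.000 + 0.111 + 2.778 + 9.000 = 20.889; σ = √20.889 = 4.570 weeks.
Z = (43 − 50) / 4.570 = -1.532
P(T ≤ 43) = Φ(-1.532) ≈ 0.063

0.063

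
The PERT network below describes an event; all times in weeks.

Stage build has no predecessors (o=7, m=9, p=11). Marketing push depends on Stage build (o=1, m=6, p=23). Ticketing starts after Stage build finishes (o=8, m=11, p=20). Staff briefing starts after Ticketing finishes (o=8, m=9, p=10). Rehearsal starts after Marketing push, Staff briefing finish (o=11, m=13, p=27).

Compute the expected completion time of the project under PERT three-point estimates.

45 weeks

te_Stage build = (7 + 4·9 + 11)/6 = 54/6 = 9
te_Marketing push = (1 + 4·6 + 23)/6 = 48/6 = 8
te_Ticketing = (8 + 4·11 + 20)/6 = 72/6 = 12
te_Staff briefing = (8 + 4·9 + 10)/6 = 54/6 = 9
te_Rehearsal = (11 + 4·13 + 27)/6 = 90/6 = 15

Forward pass:
ES_Stage build = 0; EF_Stage build = 9
ES_Marketing push = 9; EF_Marketing push = 9+8 = 17
ES_Ticketing = 9; EF_Ticketing = 9+12 = 21
ES_Staff briefing = 21; EF_Staff briefing = 21+9 = 30
ES_Rehearsal = max(EF_Marketing push=17, EF_Staff briefing=30) = 30; EF_Rehearsal = 30+15 = 45
Expected project duration μ = 45 weeks. Critical path: Stage build → Ticketing → Staff briefing → Rehearsal.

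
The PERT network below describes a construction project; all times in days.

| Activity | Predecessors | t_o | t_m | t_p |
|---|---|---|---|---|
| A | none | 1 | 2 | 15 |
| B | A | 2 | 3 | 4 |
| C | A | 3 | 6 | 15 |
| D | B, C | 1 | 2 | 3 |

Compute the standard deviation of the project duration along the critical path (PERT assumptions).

3.09 days

te_A = (1 + 4·2 + 15)/6 = 24/6 = 4; σ²_A = ((15−1)/6)² = 5.444
te_B = (2 + 4·3 + 4)/6 = 18/6 = 3; σ²_B = ((4−2)/6)² = 0.111
te_C = (3 + 4·6 + 15)/6 = 42/6 = 7; σ²_C = ((15−3)/6)² = 4.000
te_D = (1 + 4·2 + 3)/6 = 12/6 = 2; σ²_D = ((3−1)/6)² = 0.111

Forward pass:
ES_A = 0; EF_A = 4
ES_B = 4; EF_B = 4+3 = 7
ES_C = 4; EF_C = 4+7 = 11
ES_D = max(EF_B=7, EF_C=11) = 11; EF_D = 11+2 = 13
Expected project duration μ = 13 days. Critical path: A → C → D.

Variance along critical path = 5.444 + 4.000 + 0.111 = 9.556
σ = √9.556 = 3.091 days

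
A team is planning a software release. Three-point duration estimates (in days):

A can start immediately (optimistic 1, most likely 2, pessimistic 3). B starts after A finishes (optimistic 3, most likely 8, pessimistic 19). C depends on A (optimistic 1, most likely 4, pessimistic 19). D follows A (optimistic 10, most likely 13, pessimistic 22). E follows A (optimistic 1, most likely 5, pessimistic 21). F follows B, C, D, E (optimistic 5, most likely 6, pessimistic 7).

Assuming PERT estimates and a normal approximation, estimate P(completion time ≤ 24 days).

0.835

te_A = (1 + 4·2 + 3)/6 = 12/6 = 2; σ²_A = ((3−1)/6)² = 0.111
te_B = (3 + 4·8 + 19)/6 = 54/6 = 9; σ²_B = ((19−3)/6)² = 7.111
te_C = (1 + 4·4 + 19)/6 = 36/6 = 6; σ²_C = ((19−1)/6)² = 9.000
te_D = (10 + 4·13 + 22)/6 = 84/6 = 14; σ²_D = ((22−10)/6)² = 4.000
te_E = (1 + 4·5 + 21)/6 = 42/6 = 7; σ²_E = ((21−1)/6)² = 11.111
te_F = (5 + 4·6 + 7)/6 = 36/6 = 6; σ²_F = ((7−5)/6)² = 0.111

Forward pass:
ES_A = 0; EF_A = 2
ES_B = 2; EF_B = 2+9 = 11
ES_C = 2; EF_C = 2+6 = 8
ES_D = 2; EF_D = 2+14 = 16
ES_E = 2; EF_E = 2+7 = 9
ES_F = max(EF_B=11, EF_C=8, EF_D=16, EF_E=9) = 16; EF_F = 16+6 = 22
Expected project duration μ = 22 days. Critical path: A → D → F.

Variance along critical path = 0.111 + 4.000 + 0.111 = 4.222; σ = √4.222 = 2.055 days.
Z = (24 − 22) / 2.055 = 0.973
P(T ≤ 24) = Φ(0.973) ≈ 0.835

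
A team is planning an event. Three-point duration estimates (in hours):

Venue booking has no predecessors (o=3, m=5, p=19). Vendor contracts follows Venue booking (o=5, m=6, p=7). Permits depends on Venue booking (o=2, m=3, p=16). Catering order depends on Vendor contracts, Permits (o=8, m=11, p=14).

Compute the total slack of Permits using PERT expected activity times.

1 hours

te_Venue booking = (3 + 4·5 + 19)/6 = 42/6 = 7
te_Vendor contracts = (5 + 4·6 + 7)/6 = 36/6 = 6
te_Permits = (2 + 4·3 + 16)/6 = 30/6 = 5
te_Catering order = (8 + 4·11 + 14)/6 = 66/6 = 11

Forward pass:
ES_Venue booking = 0; EF_Venue booking = 7
ES_Vendor contracts = 7; EF_Vendor contracts = 7+6 = 13
ES_Permits = 7; EF_Permits = 7+5 = 12
ES_Catering order = max(EF_Vendor contracts=13, EF_Permits=12) = 13; EF_Catering order = 13+11 = 24
Expected project duration μ = 24 hours. Critical path: Venue booking → Vendor contracts → Catering order.

Backward pass:
LF_Catering order = 24; LS_Catering order = 24−11 = 13
LF_Permits = LS_Catering order = 13; LS_Permits = 13−5 = 8
LF_Vendor contracts = LS_Catering order = 13; LS_Vendor contracts = 13−6 = 7
LF_Venue booking = min(LS_Vendor contracts=7, LS_Permits=8) = 7; LS_Venue booking = 7−7 = 0
Slack_Permits = LS_Permits − ES_Permits = 8 − 7 = 1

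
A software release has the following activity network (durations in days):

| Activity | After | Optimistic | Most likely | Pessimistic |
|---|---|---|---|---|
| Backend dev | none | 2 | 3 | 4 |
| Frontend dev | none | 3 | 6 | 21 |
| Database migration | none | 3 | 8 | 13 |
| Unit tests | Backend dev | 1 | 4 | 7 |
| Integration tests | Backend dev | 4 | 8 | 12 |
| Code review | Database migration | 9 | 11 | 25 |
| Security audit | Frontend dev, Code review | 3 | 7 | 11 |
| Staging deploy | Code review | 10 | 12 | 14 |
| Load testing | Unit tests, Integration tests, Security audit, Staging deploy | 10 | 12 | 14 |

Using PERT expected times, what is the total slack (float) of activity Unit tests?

te_Backend dev = (2 + 4·3 + 4)/6 = 18/6 = 3
te_Frontend dev = (3 + 4·6 + 21)/6 = 48/6 = 8
te_Database migration = (3 + 4·8 + 13)/6 = 48/6 = 8
te_Unit tests = (1 + 4·4 + 7)/6 = 24/6 = 4
te_Integration tests = (4 + 4·8 + 12)/6 = 48/6 = 8
te_Code review = (9 + 4·11 + 25)/6 = 78/6 = 13
te_Security audit = (3 + 4·7 + 11)/6 = 42/6 = 7
te_Staging deploy = (10 + 4·12 + 14)/6 = 72/6 = 12
te_Load testing = (10 + 4·12 + 14)/6 = 72/6 = 12

Forward pass:
ES_Backend dev = 0; EF_Backend dev = 3
ES_Frontend dev = 0; EF_Frontend dev = 8
ES_Database migration = 0; EF_Database migration = 8
ES_Unit tests = 3; EF_Unit tests = 3+4 = 7
ES_Integration tests = 3; EF_Integration tests = 3+8 = 11
ES_Code review = 8; EF_Code review = 8+13 = 21
ES_Security audit = max(EF_Frontend dev=8, EF_Code review=21) = 21; EF_Security audit = 21+7 = 28
ES_Staging deploy = 21; EF_Staging deploy = 21+12 = 33
ES_Load testing = max(EF_Unit tests=7, EF_Integration tests=11, EF_Security audit=28, EF_Staging deploy=33) = 33; EF_Load testing = 33+12 = 45
Expected project duration μ = 45 days. Critical path: Database migration → Code review → Staging deploy → Load testing.

Backward pass:
LF_Load testing = 45; LS_Load testing = 45−12 = 33
LF_Staging deploy = LS_Load testing = 33; LS_Staging deploy = 33−12 = 21
LF_Security audit = LS_Load testing = 33; LS_Security audit = 33−7 = 26
LF_Code review = min(LS_Security audit=26, LS_Staging deploy=21) = 21; LS_Code review = 21−13 = 8
LF_Integration tests = LS_Load testing = 33; LS_Integration tests = 33−8 = 25
LF_Unit tests = LS_Load testing = 33; LS_Unit tests = 33−4 = 29
LF_Database migration = LS_Code review = 8; LS_Database migration = 8−8 = 0
LF_Frontend dev = LS_Security audit = 26; LS_Frontend dev = 26−8 = 18
LF_Backend dev = min(LS_Unit tests=29, LS_Integration tests=25) = 25; LS_Backend dev = 25−3 = 22
Slack_Unit tests = LS_Unit tests − ES_Unit tests = 29 − 3 = 26

26 days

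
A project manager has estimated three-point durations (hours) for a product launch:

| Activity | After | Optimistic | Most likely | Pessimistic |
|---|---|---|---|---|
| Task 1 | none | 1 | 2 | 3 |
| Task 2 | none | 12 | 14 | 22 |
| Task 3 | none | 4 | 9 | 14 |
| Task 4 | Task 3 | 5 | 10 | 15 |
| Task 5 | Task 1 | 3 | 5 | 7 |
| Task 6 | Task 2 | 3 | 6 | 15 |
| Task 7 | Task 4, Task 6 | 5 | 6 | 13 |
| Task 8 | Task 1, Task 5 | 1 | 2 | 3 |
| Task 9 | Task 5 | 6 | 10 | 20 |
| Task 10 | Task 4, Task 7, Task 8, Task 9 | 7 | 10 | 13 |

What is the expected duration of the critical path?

te_Task 1 = (1 + 4·2 + 3)/6 = 12/6 = 2
te_Task 2 = (12 + 4·14 + 22)/6 = 90/6 = 15
te_Task 3 = (4 + 4·9 + 14)/6 = 54/6 = 9
te_Task 4 = (5 + 4·10 + 15)/6 = 60/6 = 10
te_Task 5 = (3 + 4·5 + 7)/6 = 30/6 = 5
te_Task 6 = (3 + 4·6 + 15)/6 = 42/6 = 7
te_Task 7 = (5 + 4·6 + 13)/6 = 42/6 = 7
te_Task 8 = (1 + 4·2 + 3)/6 = 12/6 = 2
te_Task 9 = (6 + 4·10 + 20)/6 = 66/6 = 11
te_Task 10 = (7 + 4·10 + 13)/6 = 60/6 = 10

Forward pass:
ES_Task 1 = 0; EF_Task 1 = 2
ES_Task 2 = 0; EF_Task 2 = 15
ES_Task 3 = 0; EF_Task 3 = 9
ES_Task 4 = 9; EF_Task 4 = 9+10 = 19
ES_Task 5 = 2; EF_Task 5 = 2+5 = 7
ES_Task 6 = 15; EF_Task 6 = 15+7 = 22
ES_Task 7 = max(EF_Task 4=19, EF_Task 6=22) = 22; EF_Task 7 = 22+7 = 29
ES_Task 8 = max(EF_Task 1=2, EF_Task 5=7) = 7; EF_Task 8 = 7+2 = 9
ES_Task 9 = 7; EF_Task 9 = 7+11 = 18
ES_Task 10 = max(EF_Task 4=19, EF_Task 7=29, EF_Task 8=9, EF_Task 9=18) = 29; EF_Task 10 = 29+10 = 39
Expected project duration μ = 39 hours. Critical path: Task 2 → Task 6 → Task 7 → Task 10.

39 hours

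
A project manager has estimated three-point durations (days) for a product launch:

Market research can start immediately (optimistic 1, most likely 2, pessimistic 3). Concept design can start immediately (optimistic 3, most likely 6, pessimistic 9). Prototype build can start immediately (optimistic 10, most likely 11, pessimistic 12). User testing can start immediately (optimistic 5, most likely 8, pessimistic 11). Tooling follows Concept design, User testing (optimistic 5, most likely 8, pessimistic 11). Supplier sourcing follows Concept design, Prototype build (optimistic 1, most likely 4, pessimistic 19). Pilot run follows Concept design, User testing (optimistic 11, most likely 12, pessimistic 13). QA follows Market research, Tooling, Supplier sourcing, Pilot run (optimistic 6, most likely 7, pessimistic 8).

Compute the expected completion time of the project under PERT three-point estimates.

27 days

te_Market research = (1 + 4·2 + 3)/6 = 12/6 = 2
te_Concept design = (3 + 4·6 + 9)/6 = 36/6 = 6
te_Prototype build = (10 + 4·11 + 12)/6 = 66/6 = 11
te_User testing = (5 + 4·8 + 11)/6 = 48/6 = 8
te_Tooling = (5 + 4·8 + 11)/6 = 48/6 = 8
te_Supplier sourcing = (1 + 4·4 + 19)/6 = 36/6 = 6
te_Pilot run = (11 + 4·12 + 13)/6 = 72/6 = 12
te_QA = (6 + 4·7 + 8)/6 = 42/6 = 7

Forward pass:
ES_Market research = 0; EF_Market research = 2
ES_Concept design = 0; EF_Concept design = 6
ES_Prototype build = 0; EF_Prototype build = 11
ES_User testing = 0; EF_User testing = 8
ES_Tooling = max(EF_Concept design=6, EF_User testing=8) = 8; EF_Tooling = 8+8 = 16
ES_Supplier sourcing = max(EF_Concept design=6, EF_Prototype build=11) = 11; EF_Supplier sourcing = 11+6 = 17
ES_Pilot run = max(EF_Concept design=6, EF_User testing=8) = 8; EF_Pilot run = 8+12 = 20
ES_QA = max(EF_Market research=2, EF_Tooling=16, EF_Supplier sourcing=17, EF_Pilot run=20) = 20; EF_QA = 20+7 = 27
Expected project duration μ = 27 days. Critical path: User testing → Pilot run → QA.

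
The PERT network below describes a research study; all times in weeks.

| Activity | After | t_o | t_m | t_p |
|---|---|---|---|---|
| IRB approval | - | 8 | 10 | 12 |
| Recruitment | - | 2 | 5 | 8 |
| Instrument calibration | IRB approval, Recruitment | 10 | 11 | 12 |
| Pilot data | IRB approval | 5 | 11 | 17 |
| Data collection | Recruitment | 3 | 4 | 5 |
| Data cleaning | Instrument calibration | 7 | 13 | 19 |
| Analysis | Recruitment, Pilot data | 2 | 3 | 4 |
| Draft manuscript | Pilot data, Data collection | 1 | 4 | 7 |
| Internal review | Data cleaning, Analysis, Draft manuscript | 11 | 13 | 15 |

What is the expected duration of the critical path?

47 weeks

te_IRB approval = (8 + 4·10 + 12)/6 = 60/6 = 10
te_Recruitment = (2 + 4·5 + 8)/6 = 30/6 = 5
te_Instrument calibration = (10 + 4·11 + 12)/6 = 66/6 = 11
te_Pilot data = (5 + 4·11 + 17)/6 = 66/6 = 11
te_Data collection = (3 + 4·4 + 5)/6 = 24/6 = 4
te_Data cleaning = (7 + 4·13 + 19)/6 = 78/6 = 13
te_Analysis = (2 + 4·3 + 4)/6 = 18/6 = 3
te_Draft manuscript = (1 + 4·4 + 7)/6 = 24/6 = 4
te_Internal review = (11 + 4·13 + 15)/6 = 78/6 = 13

Forward pass:
ES_IRB approval = 0; EF_IRB approval = 10
ES_Recruitment = 0; EF_Recruitment = 5
ES_Instrument calibration = max(EF_IRB approval=10, EF_Recruitment=5) = 10; EF_Instrument calibration = 10+11 = 21
ES_Pilot data = 10; EF_Pilot data = 10+11 = 21
ES_Data collection = 5; EF_Data collection = 5+4 = 9
ES_Data cleaning = 21; EF_Data cleaning = 21+13 = 34
ES_Analysis = max(EF_Recruitment=5, EF_Pilot data=21) = 21; EF_Analysis = 21+3 = 24
ES_Draft manuscript = max(EF_Pilot data=21, EF_Data collection=9) = 21; EF_Draft manuscript = 21+4 = 25
ES_Internal review = max(EF_Data cleaning=34, EF_Analysis=24, EF_Draft manuscript=25) = 34; EF_Internal review = 34+13 = 47
Expected project duration μ = 47 weeks. Critical path: IRB approval → Instrument calibration → Data cleaning → Internal review.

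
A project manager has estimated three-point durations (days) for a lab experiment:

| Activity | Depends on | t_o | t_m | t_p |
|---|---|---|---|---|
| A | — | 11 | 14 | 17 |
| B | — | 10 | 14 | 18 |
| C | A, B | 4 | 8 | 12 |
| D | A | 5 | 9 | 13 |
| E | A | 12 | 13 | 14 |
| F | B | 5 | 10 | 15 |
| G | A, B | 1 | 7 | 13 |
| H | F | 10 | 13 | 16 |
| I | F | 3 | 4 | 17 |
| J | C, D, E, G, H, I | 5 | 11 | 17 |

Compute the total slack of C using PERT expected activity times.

15 days

te_A = (11 + 4·14 + 17)/6 = 84/6 = 14
te_B = (10 + 4·14 + 18)/6 = 84/6 = 14
te_C = (4 + 4·8 + 12)/6 = 48/6 = 8
te_D = (5 + 4·9 + 13)/6 = 54/6 = 9
te_E = (12 + 4·13 + 14)/6 = 78/6 = 13
te_F = (5 + 4·10 + 15)/6 = 60/6 = 10
te_G = (1 + 4·7 + 13)/6 = 42/6 = 7
te_H = (10 + 4·13 + 16)/6 = 78/6 = 13
te_I = (3 + 4·4 + 17)/6 = 36/6 = 6
te_J = (5 + 4·11 + 17)/6 = 66/6 = 11

Forward pass:
ES_A = 0; EF_A = 14
ES_B = 0; EF_B = 14
ES_C = max(EF_A=14, EF_B=14) = 14; EF_C = 14+8 = 22
ES_D = 14; EF_D = 14+9 = 23
ES_E = 14; EF_E = 14+13 = 27
ES_F = 14; EF_F = 14+10 = 24
ES_G = max(EF_A=14, EF_B=14) = 14; EF_G = 14+7 = 21
ES_H = 24; EF_H = 24+13 = 37
ES_I = 24; EF_I = 24+6 = 30
ES_J = max(EF_C=22, EF_D=23, EF_E=27, EF_G=21, EF_H=37, EF_I=30) = 37; EF_J = 37+11 = 48
Expected project duration μ = 48 days. Critical path: B → F → H → J.

Backward pass:
LF_J = 48; LS_J = 48−11 = 37
LF_I = LS_J = 37; LS_I = 37−6 = 31
LF_H = LS_J = 37; LS_H = 37−13 = 24
LF_G = LS_J = 37; LS_G = 37−7 = 30
LF_F = min(LS_H=24, LS_I=31) = 24; LS_F = 24−10 = 14
LF_E = LS_J = 37; LS_E = 37−13 = 24
LF_D = LS_J = 37; LS_D = 37−9 = 28
LF_C = LS_J = 37; LS_C = 37−8 = 29
LF_B = min(LS_C=29, LS_F=14, LS_G=30) = 14; LS_B = 14−14 = 0
LF_A = min(LS_C=29, LS_D=28, LS_E=24, LS_G=30) = 24; LS_A = 24−14 = 10
Slack_C = LS_C − ES_C = 29 − 14 = 15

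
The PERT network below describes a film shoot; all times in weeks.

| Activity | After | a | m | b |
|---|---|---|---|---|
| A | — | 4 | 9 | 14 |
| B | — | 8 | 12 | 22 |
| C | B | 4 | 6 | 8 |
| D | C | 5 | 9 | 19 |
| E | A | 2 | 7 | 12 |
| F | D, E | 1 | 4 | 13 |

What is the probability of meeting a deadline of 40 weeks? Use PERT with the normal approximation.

te_A = (4 + 4·9 + 14)/6 = 54/6 = 9; σ²_A = ((14−4)/6)² = 2.778
te_B = (8 + 4·12 + 22)/6 = 78/6 = 13; σ²_B = ((22−8)/6)² = 5.444
te_C = (4 + 4·6 + 8)/6 = 36/6 = 6; σ²_C = ((8−4)/6)² = 0.444
te_D = (5 + 4·9 + 19)/6 = 60/6 = 10; σ²_D = ((19−5)/6)² = 5.444
te_E = (2 + 4·7 + 12)/6 = 42/6 = 7; σ²_E = ((12−2)/6)² = 2.778
te_F = (1 + 4·4 + 13)/6 = 30/6 = 5; σ²_F = ((13−1)/6)² = 4.000

Forward pass:
ES_A = 0; EF_A = 9
ES_B = 0; EF_B = 13
ES_C = 13; EF_C = 13+6 = 19
ES_D = 19; EF_D = 19+10 = 29
ES_E = 9; EF_E = 9+7 = 16
ES_F = max(EF_D=29, EF_E=16) = 29; EF_F = 29+5 = 34
Expected project duration μ = 34 weeks. Critical path: B → C → D → F.

Variance along critical path = 5.444 + 0.444 + 5.444 + 4.000 = 15.333; σ = √15.333 = 3.916 weeks.
Z = (40 − 34) / 3.916 = 1.532
P(T ≤ 40) = Φ(1.532) ≈ 0.937

0.937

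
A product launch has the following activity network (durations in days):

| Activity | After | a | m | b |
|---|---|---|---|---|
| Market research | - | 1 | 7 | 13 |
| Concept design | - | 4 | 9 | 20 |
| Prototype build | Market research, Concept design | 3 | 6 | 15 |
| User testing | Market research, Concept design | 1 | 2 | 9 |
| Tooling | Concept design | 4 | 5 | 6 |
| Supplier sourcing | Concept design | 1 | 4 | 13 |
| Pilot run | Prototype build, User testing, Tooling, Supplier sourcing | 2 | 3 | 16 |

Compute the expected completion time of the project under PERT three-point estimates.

22 days

te_Market research = (1 + 4·7 + 13)/6 = 42/6 = 7
te_Concept design = (4 + 4·9 + 20)/6 = 60/6 = 10
te_Prototype build = (3 + 4·6 + 15)/6 = 42/6 = 7
te_User testing = (1 + 4·2 + 9)/6 = 18/6 = 3
te_Tooling = (4 + 4·5 + 6)/6 = 30/6 = 5
te_Supplier sourcing = (1 + 4·4 + 13)/6 = 30/6 = 5
te_Pilot run = (2 + 4·3 + 16)/6 = 30/6 = 5

Forward pass:
ES_Market research = 0; EF_Market research = 7
ES_Concept design = 0; EF_Concept design = 10
ES_Prototype build = max(EF_Market research=7, EF_Concept design=10) = 10; EF_Prototype build = 10+7 = 17
ES_User testing = max(EF_Market research=7, EF_Concept design=10) = 10; EF_User testing = 10+3 = 13
ES_Tooling = 10; EF_Tooling = 10+5 = 15
ES_Supplier sourcing = 10; EF_Supplier sourcing = 10+5 = 15
ES_Pilot run = max(EF_Prototype build=17, EF_User testing=13, EF_Tooling=15, EF_Supplier sourcing=15) = 17; EF_Pilot run = 17+5 = 22
Expected project duration μ = 22 days. Critical path: Concept design → Prototype build → Pilot run.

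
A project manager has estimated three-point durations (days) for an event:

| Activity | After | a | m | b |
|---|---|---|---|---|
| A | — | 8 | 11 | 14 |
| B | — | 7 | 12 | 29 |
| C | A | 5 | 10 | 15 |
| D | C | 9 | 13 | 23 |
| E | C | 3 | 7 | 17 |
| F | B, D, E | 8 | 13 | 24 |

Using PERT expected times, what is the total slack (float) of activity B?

te_A = (8 + 4·11 + 14)/6 = 66/6 = 11
te_B = (7 + 4·12 + 29)/6 = 84/6 = 14
te_C = (5 + 4·10 + 15)/6 = 60/6 = 10
te_D = (9 + 4·13 + 23)/6 = 84/6 = 14
te_E = (3 + 4·7 + 17)/6 = 48/6 = 8
te_F = (8 + 4·13 + 24)/6 = 84/6 = 14

Forward pass:
ES_A = 0; EF_A = 11
ES_B = 0; EF_B = 14
ES_C = 11; EF_C = 11+10 = 21
ES_D = 21; EF_D = 21+14 = 35
ES_E = 21; EF_E = 21+8 = 29
ES_F = max(EF_B=14, EF_D=35, EF_E=29) = 35; EF_F = 35+14 = 49
Expected project duration μ = 49 days. Critical path: A → C → D → F.

Backward pass:
LF_F = 49; LS_F = 49−14 = 35
LF_E = LS_F = 35; LS_E = 35−8 = 27
LF_D = LS_F = 35; LS_D = 35−14 = 21
LF_C = min(LS_D=21, LS_E=27) = 21; LS_C = 21−10 = 11
LF_B = LS_F = 35; LS_B = 35−14 = 21
LF_A = LS_C = 11; LS_A = 11−11 = 0
Slack_B = LS_B − ES_B = 21 − 0 = 21

21 days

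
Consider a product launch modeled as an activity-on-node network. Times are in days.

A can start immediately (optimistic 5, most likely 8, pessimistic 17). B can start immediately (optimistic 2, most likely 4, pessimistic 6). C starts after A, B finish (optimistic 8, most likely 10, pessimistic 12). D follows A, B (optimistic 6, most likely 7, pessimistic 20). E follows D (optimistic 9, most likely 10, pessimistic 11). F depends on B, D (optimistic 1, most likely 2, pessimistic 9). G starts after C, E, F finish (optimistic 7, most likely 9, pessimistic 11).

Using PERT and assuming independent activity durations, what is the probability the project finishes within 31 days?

0.029

te_A = (5 + 4·8 + 17)/6 = 54/6 = 9; σ²_A = ((17−5)/6)² = 4.000
te_B = (2 + 4·4 + 6)/6 = 24/6 = 4; σ²_B = ((6−2)/6)² = 0.444
te_C = (8 + 4·10 + 12)/6 = 60/6 = 10; σ²_C = ((12−8)/6)² = 0.444
te_D = (6 + 4·7 + 20)/6 = 54/6 = 9; σ²_D = ((20−6)/6)² = 5.444
te_E = (9 + 4·10 + 11)/6 = 60/6 = 10; σ²_E = ((11−9)/6)² = 0.111
te_F = (1 + 4·2 + 9)/6 = 18/6 = 3; σ²_F = ((9−1)/6)² = 1.778
te_G = (7 + 4·9 + 11)/6 = 54/6 = 9; σ²_G = ((11−7)/6)² = 0.444

Forward pass:
ES_A = 0; EF_A = 9
ES_B = 0; EF_B = 4
ES_C = max(EF_A=9, EF_B=4) = 9; EF_C = 9+10 = 19
ES_D = max(EF_A=9, EF_B=4) = 9; EF_D = 9+9 = 18
ES_E = 18; EF_E = 18+10 = 28
ES_F = max(EF_B=4, EF_D=18) = 18; EF_F = 18+3 = 21
ES_G = max(EF_C=19, EF_E=28, EF_F=21) = 28; EF_G = 28+9 = 37
Expected project duration μ = 37 days. Critical path: A → D → E → G.

Variance along critical path = 4.000 + 5.444 + 0.111 + 0.444 = 10.000; σ = √10.000 = 3.162 days.
Z = (31 − 37) / 3.162 = -1.897
P(T ≤ 31) = Φ(-1.897) ≈ 0.029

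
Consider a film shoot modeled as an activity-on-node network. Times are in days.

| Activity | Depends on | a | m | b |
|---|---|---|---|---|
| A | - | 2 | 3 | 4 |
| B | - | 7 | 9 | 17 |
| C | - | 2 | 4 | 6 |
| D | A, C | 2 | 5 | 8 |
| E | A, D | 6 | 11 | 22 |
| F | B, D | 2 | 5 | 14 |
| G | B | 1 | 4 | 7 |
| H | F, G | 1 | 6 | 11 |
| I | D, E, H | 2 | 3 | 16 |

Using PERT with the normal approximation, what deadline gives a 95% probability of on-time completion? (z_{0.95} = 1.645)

33.4 days

te_A = (2 + 4·3 + 4)/6 = 18/6 = 3; σ²_A = ((4−2)/6)² = 0.111
te_B = (7 + 4·9 + 17)/6 = 60/6 = 10; σ²_B = ((17−7)/6)² = 2.778
te_C = (2 + 4·4 + 6)/6 = 24/6 = 4; σ²_C = ((6−2)/6)² = 0.444
te_D = (2 + 4·5 + 8)/6 = 30/6 = 5; σ²_D = ((8−2)/6)² = 1.000
te_E = (6 + 4·11 + 22)/6 = 72/6 = 12; σ²_E = ((22−6)/6)² = 7.111
te_F = (2 + 4·5 + 14)/6 = 36/6 = 6; σ²_F = ((14−2)/6)² = 4.000
te_G = (1 + 4·4 + 7)/6 = 24/6 = 4; σ²_G = ((7−1)/6)² = 1.000
te_H = (1 + 4·6 + 11)/6 = 36/6 = 6; σ²_H = ((11−1)/6)² = 2.778
te_I = (2 + 4·3 + 16)/6 = 30/6 = 5; σ²_I = ((16−2)/6)² = 5.444

Forward pass:
ES_A = 0; EF_A = 3
ES_B = 0; EF_B = 10
ES_C = 0; EF_C = 4
ES_D = max(EF_A=3, EF_C=4) = 4; EF_D = 4+5 = 9
ES_E = max(EF_A=3, EF_D=9) = 9; EF_E = 9+12 = 21
ES_F = max(EF_B=10, EF_D=9) = 10; EF_F = 10+6 = 16
ES_G = 10; EF_G = 10+4 = 14
ES_H = max(EF_F=16, EF_G=14) = 16; EF_H = 16+6 = 22
ES_I = max(EF_D=9, EF_E=21, EF_H=22) = 22; EF_I = 22+5 = 27
Expected project duration μ = 27 days. Critical path: B → F → H → I.

Variance along critical path = 2.778 + 4.000 + 2.778 + 5.444 = 15.000; σ = 3.873 days.
D = μ + z·σ = 27 + 1.645·3.873 = 33.4 days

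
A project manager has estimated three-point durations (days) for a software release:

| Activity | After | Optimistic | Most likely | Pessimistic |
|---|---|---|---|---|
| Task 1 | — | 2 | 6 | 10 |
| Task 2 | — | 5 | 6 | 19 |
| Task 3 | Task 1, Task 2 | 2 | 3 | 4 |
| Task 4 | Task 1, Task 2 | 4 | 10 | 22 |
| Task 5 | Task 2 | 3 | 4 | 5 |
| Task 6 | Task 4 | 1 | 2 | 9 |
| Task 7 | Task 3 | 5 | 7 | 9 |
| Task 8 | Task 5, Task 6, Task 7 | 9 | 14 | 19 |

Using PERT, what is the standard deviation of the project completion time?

4.36 days

te_Task 1 = (2 + 4·6 + 10)/6 = 36/6 = 6; σ²_Task 1 = ((10−2)/6)² = 1.778
te_Task 2 = (5 + 4·6 + 19)/6 = 48/6 = 8; σ²_Task 2 = ((19−5)/6)² = 5.444
te_Task 3 = (2 + 4·3 + 4)/6 = 18/6 = 3; σ²_Task 3 = ((4−2)/6)² = 0.111
te_Task 4 = (4 + 4·10 + 22)/6 = 66/6 = 11; σ²_Task 4 = ((22−4)/6)² = 9.000
te_Task 5 = (3 + 4·4 + 5)/6 = 24/6 = 4; σ²_Task 5 = ((5−3)/6)² = 0.111
te_Task 6 = (1 + 4·2 + 9)/6 = 18/6 = 3; σ²_Task 6 = ((9−1)/6)² = 1.778
te_Task 7 = (5 + 4·7 + 9)/6 = 42/6 = 7; σ²_Task 7 = ((9−5)/6)² = 0.444
te_Task 8 = (9 + 4·14 + 19)/6 = 84/6 = 14; σ²_Task 8 = ((19−9)/6)² = 2.778

Forward pass:
ES_Task 1 = 0; EF_Task 1 = 6
ES_Task 2 = 0; EF_Task 2 = 8
ES_Task 3 = max(EF_Task 1=6, EF_Task 2=8) = 8; EF_Task 3 = 8+3 = 11
ES_Task 4 = max(EF_Task 1=6, EF_Task 2=8) = 8; EF_Task 4 = 8+11 = 19
ES_Task 5 = 8; EF_Task 5 = 8+4 = 12
ES_Task 6 = 19; EF_Task 6 = 19+3 = 22
ES_Task 7 = 11; EF_Task 7 = 11+7 = 18
ES_Task 8 = max(EF_Task 5=12, EF_Task 6=22, EF_Task 7=18) = 22; EF_Task 8 = 22+14 = 36
Expected project duration μ = 36 days. Critical path: Task 2 → Task 4 → Task 6 → Task 8.

Variance along critical path = 5.444 + 9.000 + 1.778 + 2.778 = 19.000
σ = √19.000 = 4.359 days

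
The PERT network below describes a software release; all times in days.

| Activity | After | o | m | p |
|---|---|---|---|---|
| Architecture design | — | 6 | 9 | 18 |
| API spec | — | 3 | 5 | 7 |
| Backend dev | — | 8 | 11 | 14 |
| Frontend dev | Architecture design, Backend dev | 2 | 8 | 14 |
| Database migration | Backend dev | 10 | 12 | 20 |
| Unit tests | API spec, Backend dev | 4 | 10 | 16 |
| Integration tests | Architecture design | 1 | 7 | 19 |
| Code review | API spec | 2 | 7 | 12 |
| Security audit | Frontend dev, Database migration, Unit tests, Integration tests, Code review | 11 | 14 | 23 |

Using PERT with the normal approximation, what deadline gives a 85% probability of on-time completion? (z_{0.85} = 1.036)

41.9 days

te_Architecture design = (6 + 4·9 + 18)/6 = 60/6 = 10; σ²_Architecture design = ((18−6)/6)² = 4.000
te_API spec = (3 + 4·5 + 7)/6 = 30/6 = 5; σ²_API spec = ((7−3)/6)² = 0.444
te_Backend dev = (8 + 4·11 + 14)/6 = 66/6 = 11; σ²_Backend dev = ((14−8)/6)² = 1.000
te_Frontend dev = (2 + 4·8 + 14)/6 = 48/6 = 8; σ²_Frontend dev = ((14−2)/6)² = 4.000
te_Database migration = (10 + 4·12 + 20)/6 = 78/6 = 13; σ²_Database migration = ((20−10)/6)² = 2.778
te_Unit tests = (4 + 4·10 + 16)/6 = 60/6 = 10; σ²_Unit tests = ((16−4)/6)² = 4.000
te_Integration tests = (1 + 4·7 + 19)/6 = 48/6 = 8; σ²_Integration tests = ((19−1)/6)² = 9.000
te_Code review = (2 + 4·7 + 12)/6 = 42/6 = 7; σ²_Code review = ((12−2)/6)² = 2.778
te_Security audit = (11 + 4·14 + 23)/6 = 90/6 = 15; σ²_Security audit = ((23−11)/6)² = 4.000

Forward pass:
ES_Architecture design = 0; EF_Architecture design = 10
ES_API spec = 0; EF_API spec = 5
ES_Backend dev = 0; EF_Backend dev = 11
ES_Frontend dev = max(EF_Architecture design=10, EF_Backend dev=11) = 11; EF_Frontend dev = 11+8 = 19
ES_Database migration = 11; EF_Database migration = 11+13 = 24
ES_Unit tests = max(EF_API spec=5, EF_Backend dev=11) = 11; EF_Unit tests = 11+10 = 21
ES_Integration tests = 10; EF_Integration tests = 10+8 = 18
ES_Code review = 5; EF_Code review = 5+7 = 12
ES_Security audit = max(EF_Frontend dev=19, EF_Database migration=24, EF_Unit tests=21, EF_Integration tests=18, EF_Code review=12) = 24; EF_Security audit = 24+15 = 39
Expected project duration μ = 39 days. Critical path: Backend dev → Database migration → Security audit.

Variance along critical path = 1.000 + 2.778 + 4.000 = 7.778; σ = 2.789 days.
D = μ + z·σ = 39 + 1.036·2.789 = 41.9 days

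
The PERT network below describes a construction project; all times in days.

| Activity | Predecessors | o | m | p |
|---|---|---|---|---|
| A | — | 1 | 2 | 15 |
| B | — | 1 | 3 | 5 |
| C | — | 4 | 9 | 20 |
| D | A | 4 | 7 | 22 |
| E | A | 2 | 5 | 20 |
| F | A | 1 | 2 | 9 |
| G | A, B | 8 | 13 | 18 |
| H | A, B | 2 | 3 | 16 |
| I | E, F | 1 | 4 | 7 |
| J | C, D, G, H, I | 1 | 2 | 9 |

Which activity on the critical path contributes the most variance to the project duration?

A

te_A = (1 + 4·2 + 15)/6 = 24/6 = 4; σ²_A = ((15−1)/6)² = 5.444
te_B = (1 + 4·3 + 5)/6 = 18/6 = 3; σ²_B = ((5−1)/6)² = 0.444
te_C = (4 + 4·9 + 20)/6 = 60/6 = 10; σ²_C = ((20−4)/6)² = 7.111
te_D = (4 + 4·7 + 22)/6 = 54/6 = 9; σ²_D = ((22−4)/6)² = 9.000
te_E = (2 + 4·5 + 20)/6 = 42/6 = 7; σ²_E = ((20−2)/6)² = 9.000
te_F = (1 + 4·2 + 9)/6 = 18/6 = 3; σ²_F = ((9−1)/6)² = 1.778
te_G = (8 + 4·13 + 18)/6 = 78/6 = 13; σ²_G = ((18−8)/6)² = 2.778
te_H = (2 + 4·3 + 16)/6 = 30/6 = 5; σ²_H = ((16−2)/6)² = 5.444
te_I = (1 + 4·4 + 7)/6 = 24/6 = 4; σ²_I = ((7−1)/6)² = 1.000
te_J = (1 + 4·2 + 9)/6 = 18/6 = 3; σ²_J = ((9−1)/6)² = 1.778

Forward pass:
ES_A = 0; EF_A = 4
ES_B = 0; EF_B = 3
ES_C = 0; EF_C = 10
ES_D = 4; EF_D = 4+9 = 13
ES_E = 4; EF_E = 4+7 = 11
ES_F = 4; EF_F = 4+3 = 7
ES_G = max(EF_A=4, EF_B=3) = 4; EF_G = 4+13 = 17
ES_H = max(EF_A=4, EF_B=3) = 4; EF_H = 4+5 = 9
ES_I = max(EF_E=11, EF_F=7) = 11; EF_I = 11+4 = 15
ES_J = max(EF_C=10, EF_D=13, EF_G=17, EF_H=9, EF_I=15) = 17; EF_J = 17+3 = 20
Expected project duration μ = 20 days. Critical path: A → G → J.

Variances on critical path: σ²_A=5.444, σ²_G=2.778, σ²_J=1.778.
Largest is σ²_A = 5.444.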